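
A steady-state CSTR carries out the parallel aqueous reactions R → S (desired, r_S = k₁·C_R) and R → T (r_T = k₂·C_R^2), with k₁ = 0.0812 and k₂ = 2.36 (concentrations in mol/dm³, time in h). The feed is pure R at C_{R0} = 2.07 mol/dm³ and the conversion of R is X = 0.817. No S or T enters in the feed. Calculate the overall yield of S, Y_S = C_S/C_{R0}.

Exit C_R = C_{R0}(1−X) = 2.07×0.183 = 0.3788 mol/dm³.
Rates in a CSTR are evaluated at the outlet concentration: r_S = 0.0812×0.3788 = 0.03076, r_T = 2.36×0.3788^2 = 0.3387.
Fraction of consumed R going to S: r_S/(r_S+r_T) = 0.08327.
C_S = 0.08327·C_{R0}·X = 0.08327×2.07×0.817 = 0.141 mol/dm³; Y_S = C_S/C_{R0} = 0.0680.

0.0680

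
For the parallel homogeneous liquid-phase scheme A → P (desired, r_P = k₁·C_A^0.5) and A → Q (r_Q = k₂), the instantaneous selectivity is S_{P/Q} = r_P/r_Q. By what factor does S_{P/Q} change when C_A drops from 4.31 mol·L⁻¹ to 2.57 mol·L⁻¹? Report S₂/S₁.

0.772

S_{P/Q} = (k₁/k₂)·C_A^0.5, so S₂/S₁ = (C_{A,2}/C_{A,1})^0.5.
= (2.57/4.31)^0.5 = (0.5963)^0.5 = 0.772.
Selectivity toward P falls as C_A falls — high-concentration operation is favoured.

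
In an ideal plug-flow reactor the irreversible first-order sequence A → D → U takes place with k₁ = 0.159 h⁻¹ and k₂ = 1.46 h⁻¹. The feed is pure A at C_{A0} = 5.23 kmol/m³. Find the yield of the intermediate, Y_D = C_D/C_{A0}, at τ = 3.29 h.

0.0714

Solving the coupled first-order balances gives C_D(τ) = [k₁/(k₂−k₁)]·C_{A0}·(e^(−k₁τ) − e^(−k₂τ)).
e^(−k₁τ) = e^(−0.159×3.29) = e^(−0.5231) = 0.5927; e^(−k₂τ) = e^(−4.803) = 0.008202.
C_D = 0.159×5.23/(1.46−0.159) × (0.5927−0.008202) = 0.6392×0.5845 = 0.3736 kmol/m³.
Y_D = C_D/C_{A0} = 0.3736/5.23 = 0.0714.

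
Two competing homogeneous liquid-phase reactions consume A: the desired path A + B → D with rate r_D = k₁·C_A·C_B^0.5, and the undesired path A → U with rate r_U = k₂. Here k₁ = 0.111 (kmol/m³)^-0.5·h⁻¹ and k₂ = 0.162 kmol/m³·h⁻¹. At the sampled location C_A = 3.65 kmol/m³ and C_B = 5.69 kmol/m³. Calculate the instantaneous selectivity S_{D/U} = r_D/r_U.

S_{D/U} = r_D/r_U = (k₁·C_A·C_B^0.5)/(k₂) = (k₁/k₂)·C_A·C_B^0.5.
= (0.111×3.650×5.690^0.5) / (0.162) = 0.9664/0.1620 = 5.97.
Since the desired path is higher order in A, keeping C_A high (PFR or concentrated feed) favours D.

5.97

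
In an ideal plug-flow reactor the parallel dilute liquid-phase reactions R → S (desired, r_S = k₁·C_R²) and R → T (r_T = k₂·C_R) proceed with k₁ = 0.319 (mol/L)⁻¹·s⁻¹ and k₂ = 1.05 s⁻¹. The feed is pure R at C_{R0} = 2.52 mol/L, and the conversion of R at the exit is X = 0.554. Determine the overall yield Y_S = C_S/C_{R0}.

0.195

C_R = C_{R0}(1−X) = 1.124 mol/L.
Along a PFR/batch, dC_T/dC_R = −r_T/(r_S+r_T) = −k₂/(k₂+k₁·C_R).
Integrating from C_{R0} to C_R: C_T = (1.05/0.319)·ln[(1.05+0.319·2.52)/(1.05+0.319·1.12)] = 3.292·ln(1.854/1.409) = 0.9043 mol/L.
Then C_S = (C_{R0}−C_R) − C_T = 1.396 − 0.9043 = 0.4918 mol/L.
Y_S = C_S/C_{R0} = 0.4918/2.52 = 0.195.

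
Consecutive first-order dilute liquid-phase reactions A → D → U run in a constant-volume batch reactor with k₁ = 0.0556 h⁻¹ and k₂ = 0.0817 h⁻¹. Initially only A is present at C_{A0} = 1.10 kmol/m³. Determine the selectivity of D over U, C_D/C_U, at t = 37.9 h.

0.227

The intermediate concentration in a first-order A→B→C sequence is C_D = k₁C_{A0}(e^(−k₁t) − e^(−k₂t))/(k₂−k₁).
e^(−k₁t) = e^(−0.0556×37.9) = e^(−2.107) = 0.1216; e^(−k₂t) = e^(−3.096) = 0.04521.
C_D = 0.0556×1.10/(0.0817−0.0556) × (0.1216−0.04521) = 2.343×0.07636 = 0.1789 kmol/m³.
C_A = C_{A0}e^(−k₁t) = 0.1337 kmol/m³, so C_U = C_{A0}−C_A−C_D = 0.7873 kmol/m³; C_D/C_U = 0.227.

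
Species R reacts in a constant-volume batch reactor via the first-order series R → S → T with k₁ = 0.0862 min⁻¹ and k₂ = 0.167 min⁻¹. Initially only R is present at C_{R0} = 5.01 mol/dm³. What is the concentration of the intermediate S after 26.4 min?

Solving the coupled first-order balances gives C_S(t) = [k₁/(k₂−k₁)]·C_{R0}·(e^(−k₁t) − e^(−k₂t)).
e^(−k₁t) = e^(−0.0862×26.4) = e^(−2.276) = 0.1027; e^(−k₂t) = e^(−4.409) = 0.01217.
C_S = 0.0862×5.01/(0.167−0.0862) × (0.1027−0.01217) = 5.345×0.09056 = 0.4840 mol/dm³.

0.484 mol/dm³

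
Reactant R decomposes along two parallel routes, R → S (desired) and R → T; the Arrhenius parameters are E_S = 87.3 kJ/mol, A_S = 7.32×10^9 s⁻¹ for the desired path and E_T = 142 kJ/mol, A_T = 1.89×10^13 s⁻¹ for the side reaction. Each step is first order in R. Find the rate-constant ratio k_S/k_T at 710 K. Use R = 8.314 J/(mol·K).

4.10

With equal orders, S_{S/T} = k_S/k_T = (A_S/A_T)·exp[(E_T−E_S)/(RT)].
(E_T−E_S)/(RT) = (142−87.3)×10³/(8.314×710) = 54700/5903 = 9.267.
k_S/k_T = (7.32×10^9/1.89×10^13)·exp(9.267) = 3.873×10^-4 × 10578 = 4.10.
Since E_S < E_T, lowering the temperature improves selectivity toward S.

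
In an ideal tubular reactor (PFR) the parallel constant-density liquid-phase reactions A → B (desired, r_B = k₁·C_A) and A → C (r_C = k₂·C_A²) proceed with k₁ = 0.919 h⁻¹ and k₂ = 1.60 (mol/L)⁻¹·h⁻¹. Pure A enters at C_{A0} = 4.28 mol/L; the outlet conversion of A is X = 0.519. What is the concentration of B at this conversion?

0.351 mol/L

C_A = C_{A0}(1−X) = 2.059 mol/L.
Along a PFR/batch, dC_B/dC_A = −r_B/(r_B+r_C) = −k₁/(k₁+k₂·C_A).
Integrating from C_{A0} to C_A: C_B = (0.919/1.60)·ln[(0.919+1.60·4.28)/(0.919+1.60·2.06)] = 0.5744·ln(7.767/4.213) = 0.3514 mol/L.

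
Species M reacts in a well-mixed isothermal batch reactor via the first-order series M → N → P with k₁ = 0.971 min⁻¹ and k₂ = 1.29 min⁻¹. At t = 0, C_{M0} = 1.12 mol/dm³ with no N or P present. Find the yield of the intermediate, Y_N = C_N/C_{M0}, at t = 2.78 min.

0.120

Solving the coupled first-order balances gives C_N(t) = [k₁/(k₂−k₁)]·C_{M0}·(e^(−k₁t) − e^(−k₂t)).
e^(−k₁t) = e^(−0.971×2.78) = e^(−2.699) = 0.06725; e^(−k₂t) = e^(−3.586) = 0.02770.
C_N = 0.971×1.12/(1.29−0.971) × (0.06725−0.02770) = 3.409×0.03954 = 0.1348 mol/dm³.
Y_N = C_N/C_{M0} = 0.1348/1.12 = 0.120.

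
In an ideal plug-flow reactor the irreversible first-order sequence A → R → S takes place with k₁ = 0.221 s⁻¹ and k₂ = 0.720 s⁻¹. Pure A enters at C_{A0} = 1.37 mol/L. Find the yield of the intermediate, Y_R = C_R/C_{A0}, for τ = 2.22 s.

0.182

The intermediate concentration in a first-order A→B→C sequence is C_R = k₁C_{A0}(e^(−k₁τ) − e^(−k₂τ))/(k₂−k₁).
e^(−k₁τ) = e^(−0.221×2.22) = e^(−0.4906) = 0.6122; e^(−k₂τ) = e^(−1.598) = 0.2022.
C_R = 0.221×1.37/(0.720−0.221) × (0.6122−0.2022) = 0.6068×0.4100 = 0.2488 mol/L.
Y_R = C_R/C_{A0} = 0.2488/1.37 = 0.182.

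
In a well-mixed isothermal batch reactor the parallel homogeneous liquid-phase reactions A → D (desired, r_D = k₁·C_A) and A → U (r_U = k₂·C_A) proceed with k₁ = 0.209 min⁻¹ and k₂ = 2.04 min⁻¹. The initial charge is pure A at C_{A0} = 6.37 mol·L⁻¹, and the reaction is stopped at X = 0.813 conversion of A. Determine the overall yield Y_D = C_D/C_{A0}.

0.0756

C_A = C_{A0}(1−X) = 1.191 mol·L⁻¹.
Both paths are first order in A, so the instantaneous fraction to D is constant: dC_D/d(−C_A) = k₁/(k₁+k₂) = 0.09293.
C_D = 0.09293·(C_{A0}−C_A) = 0.09293×5.179 = 0.481 mol·L⁻¹.
Y_D = C_D/C_{A0} = 0.4813/6.37 = 0.0756.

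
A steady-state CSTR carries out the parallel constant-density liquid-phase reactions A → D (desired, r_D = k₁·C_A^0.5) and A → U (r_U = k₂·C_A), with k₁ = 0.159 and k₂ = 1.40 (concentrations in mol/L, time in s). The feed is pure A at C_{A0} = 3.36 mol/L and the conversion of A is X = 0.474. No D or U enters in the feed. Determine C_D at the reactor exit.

Exit C_A = C_{A0}(1−X) = 3.36×0.526 = 1.767 mol/L.
In a CSTR the entire volume is at exit conditions, so r_D = 0.159×1.767^0.5 = 0.2114 and r_U = 1.40×1.767 = 2.474.
Fraction of consumed A going to D: r_D/(r_D+r_U) = 0.07871.
C_D = 0.07871·C_{A0}·X = 0.07871×3.36×0.474 = 0.125 mol/L.

0.125 mol/L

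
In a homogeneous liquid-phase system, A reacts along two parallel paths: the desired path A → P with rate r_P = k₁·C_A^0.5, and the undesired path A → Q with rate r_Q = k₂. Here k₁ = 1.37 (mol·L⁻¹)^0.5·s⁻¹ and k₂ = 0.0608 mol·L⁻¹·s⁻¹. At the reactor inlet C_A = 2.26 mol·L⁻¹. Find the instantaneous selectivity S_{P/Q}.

33.9

S_{P/Q} = r_P/r_Q = (k₁·C_A^0.5)/(k₂) = (k₁/k₂)·C_A^0.5.
= (1.37×2.260^0.5) / (0.0608) = 2.060/0.06080 = 33.9.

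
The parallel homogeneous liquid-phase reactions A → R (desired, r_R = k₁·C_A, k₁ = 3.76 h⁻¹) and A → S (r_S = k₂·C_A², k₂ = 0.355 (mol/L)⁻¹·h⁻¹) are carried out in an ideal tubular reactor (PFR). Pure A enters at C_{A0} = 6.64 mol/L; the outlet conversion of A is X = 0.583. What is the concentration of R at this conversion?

2.69 mol/L

C_A = C_{A0}(1−X) = 2.769 mol/L.
Along a PFR/batch, dC_R/dC_A = −r_R/(r_R+r_S) = −k₁/(k₁+k₂·C_A).
Integrating from C_{A0} to C_A: C_R = (3.76/0.355)·ln[(3.76+0.355·6.64)/(3.76+0.355·2.77)] = 10.59·ln(6.117/4.743) = 2.695 mol/L.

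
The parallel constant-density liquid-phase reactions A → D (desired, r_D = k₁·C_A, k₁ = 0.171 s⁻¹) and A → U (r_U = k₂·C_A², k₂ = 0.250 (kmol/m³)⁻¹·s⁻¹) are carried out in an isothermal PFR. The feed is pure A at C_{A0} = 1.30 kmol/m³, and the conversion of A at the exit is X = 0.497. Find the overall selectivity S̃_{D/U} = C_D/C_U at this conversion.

C_A = C_{A0}(1−X) = 0.6539 kmol/m³.
Along a PFR/batch, dC_D/dC_A = −r_D/(r_D+r_U) = −k₁/(k₁+k₂·C_A).
Integrating from C_{A0} to C_A: C_D = (0.171/0.250)·ln[(0.171+0.250·1.30)/(0.171+0.250·0.654)] = 0.6840·ln(0.4960/0.3345) = 0.2695 kmol/m³.
C_U = (C_{A0}−C_A)−C_D = 0.3766 kmol/m³; S̃_{D/U} = 0.2695/0.3766 = 0.716.

0.716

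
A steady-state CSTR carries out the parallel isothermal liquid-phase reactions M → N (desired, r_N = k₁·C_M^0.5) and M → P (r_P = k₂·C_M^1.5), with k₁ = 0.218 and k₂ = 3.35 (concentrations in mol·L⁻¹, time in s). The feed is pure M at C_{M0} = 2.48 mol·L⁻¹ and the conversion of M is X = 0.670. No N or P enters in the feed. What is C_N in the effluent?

Exit C_M = C_{M0}(1−X) = 2.48×0.330 = 0.8184 mol·L⁻¹.
Rates in a CSTR are evaluated at the outlet concentration: r_N = 0.218×0.8184^0.5 = 0.1972, r_P = 3.35×0.8184^1.5 = 2.480.
Fraction of consumed M going to N: r_N/(r_N+r_P) = 0.07366.
C_N = 0.07366·C_{M0}·X = 0.07366×2.48×0.670 = 0.122 mol·L⁻¹.

0.122 mol·L⁻¹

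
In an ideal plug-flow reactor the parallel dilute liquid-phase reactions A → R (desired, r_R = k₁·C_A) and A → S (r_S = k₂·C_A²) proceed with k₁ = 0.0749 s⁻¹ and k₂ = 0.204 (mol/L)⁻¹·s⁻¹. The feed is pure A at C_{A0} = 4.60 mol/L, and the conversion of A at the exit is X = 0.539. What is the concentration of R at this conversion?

C_A = C_{A0}(1−X) = 2.121 mol/L.
Along a PFR/batch, dC_R/dC_A = −r_R/(r_R+r_S) = −k₁/(k₁+k₂·C_A).
Integrating from C_{A0} to C_A: C_R = (0.0749/0.204)·ln[(0.0749+0.204·4.60)/(0.0749+0.204·2.12)] = 0.3672·ln(1.013/0.5075) = 0.2539 mol/L.

0.254 mol/L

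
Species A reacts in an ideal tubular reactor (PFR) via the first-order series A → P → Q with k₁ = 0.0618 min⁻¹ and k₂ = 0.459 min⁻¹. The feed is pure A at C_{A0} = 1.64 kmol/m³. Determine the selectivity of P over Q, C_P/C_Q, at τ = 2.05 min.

For first-order series with pure A initially, C_P(τ) = k₁C_{A0}/(k₂−k₁)·(e^(−k₁τ) − e^(−k₂τ)).
e^(−k₁τ) = e^(−0.0618×2.05) = e^(−0.1267) = 0.8810; e^(−k₂τ) = e^(−0.9409) = 0.3903.
C_P = 0.0618×1.64/(0.459−0.0618) × (0.8810−0.3903) = 0.2552×0.4907 = 0.1252 kmol/m³.
C_A = C_{A0}e^(−k₁τ) = 1.445 kmol/m³, so C_Q = C_{A0}−C_A−C_P = 0.06993 kmol/m³; C_P/C_Q = 1.79.

1.79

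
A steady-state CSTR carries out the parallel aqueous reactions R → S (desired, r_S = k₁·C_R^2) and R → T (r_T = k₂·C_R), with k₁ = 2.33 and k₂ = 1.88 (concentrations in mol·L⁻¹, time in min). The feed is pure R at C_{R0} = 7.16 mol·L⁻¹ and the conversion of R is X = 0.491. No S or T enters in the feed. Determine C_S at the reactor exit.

Exit C_R = C_{R0}(1−X) = 7.16×0.509 = 3.644 mol·L⁻¹.
In a CSTR the entire volume is at exit conditions, so r_S = 2.33×3.644^2 = 30.95 and r_T = 1.88×3.644 = 6.852.
Fraction of consumed R going to S: r_S/(r_S+r_T) = 0.8187.
C_S = 0.8187·C_{R0}·X = 0.8187×7.16×0.491 = 2.88 mol·L⁻¹.

2.88 mol·L⁻¹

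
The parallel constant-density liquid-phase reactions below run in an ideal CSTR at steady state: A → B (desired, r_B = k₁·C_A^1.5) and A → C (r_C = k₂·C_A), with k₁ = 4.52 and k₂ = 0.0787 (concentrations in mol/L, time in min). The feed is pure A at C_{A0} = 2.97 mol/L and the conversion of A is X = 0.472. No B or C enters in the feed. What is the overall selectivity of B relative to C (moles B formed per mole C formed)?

71.9

Exit C_A = C_{A0}(1−X) = 2.97×0.528 = 1.568 mol/L.
In a CSTR the entire volume is at exit conditions, so r_B = 4.52×1.568^1.5 = 8.876 and r_C = 0.0787×1.568 = 0.1234.
Overall selectivity = C_B/C_C = r_Bτ/(r_Cτ) = r_B/r_C = 71.9.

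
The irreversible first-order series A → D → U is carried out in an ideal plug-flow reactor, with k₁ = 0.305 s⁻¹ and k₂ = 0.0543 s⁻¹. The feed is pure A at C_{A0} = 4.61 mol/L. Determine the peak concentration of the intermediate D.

3.17 mol/L

For a first-order series the maximum intermediate yield is C_{D,max}/C_{A0} = (k₁/k₂)^[k₂/(k₂−k₁)].
= (0.305/0.0543)^(0.0543/(0.0543−0.305)) = (5.617)^(-0.2166) = 0.6881.
C_{D,max} = 0.6881×4.61 = 3.17 mol/L.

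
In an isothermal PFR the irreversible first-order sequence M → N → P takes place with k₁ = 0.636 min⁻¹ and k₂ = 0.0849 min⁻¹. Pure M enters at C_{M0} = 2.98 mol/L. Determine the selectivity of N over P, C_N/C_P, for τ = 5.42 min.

2.50

The intermediate concentration in a first-order A→B→C sequence is C_N = k₁C_{M0}(e^(−k₁τ) − e^(−k₂τ))/(k₂−k₁).
e^(−k₁τ) = e^(−0.636×5.42) = e^(−3.447) = 0.03184; e^(−k₂τ) = e^(−0.4602) = 0.6312.
C_N = 0.636×2.98/(0.0849−0.636) × (0.03184−0.6312) = (-3.439)×(-0.5993) = 2.061 mol/L.
C_M = C_{M0}e^(−k₁τ) = 0.09487 mol/L, so C_P = C_{M0}−C_M−C_N = 0.8239 mol/L; C_N/C_P = 2.50.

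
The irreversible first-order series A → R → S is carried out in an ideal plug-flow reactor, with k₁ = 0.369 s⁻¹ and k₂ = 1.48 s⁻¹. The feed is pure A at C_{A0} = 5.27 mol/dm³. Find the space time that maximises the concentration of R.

Setting dC_R/dτ = 0 gives τ_opt = ln(k₂/k₁)/(k₂−k₁).
= ln(1.48/0.369)/(1.48−0.369) = ln(4.011)/1.111 = 1.389/1.111 = 1.25 s.

1.25 s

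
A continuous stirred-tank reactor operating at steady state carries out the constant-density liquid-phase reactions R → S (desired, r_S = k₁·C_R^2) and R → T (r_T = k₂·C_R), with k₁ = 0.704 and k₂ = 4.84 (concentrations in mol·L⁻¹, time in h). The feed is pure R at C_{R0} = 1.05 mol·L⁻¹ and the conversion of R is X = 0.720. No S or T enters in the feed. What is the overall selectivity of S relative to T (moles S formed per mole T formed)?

0.0428

Exit C_R = C_{R0}(1−X) = 1.05×0.280 = 0.2940 mol·L⁻¹.
In a CSTR the entire volume is at exit conditions, so r_S = 0.704×0.2940^2 = 0.06085 and r_T = 4.84×0.2940 = 1.423.
Overall selectivity = C_S/C_T = r_Sτ/(r_Tτ) = r_S/r_T = 0.0428.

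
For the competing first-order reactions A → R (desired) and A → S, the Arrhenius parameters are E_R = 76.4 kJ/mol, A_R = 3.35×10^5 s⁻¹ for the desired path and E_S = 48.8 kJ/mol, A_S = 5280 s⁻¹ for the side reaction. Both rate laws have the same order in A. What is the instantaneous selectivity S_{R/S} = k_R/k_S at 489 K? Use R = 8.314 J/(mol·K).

0.0715

k_R/k_S = (A_R/A_S)·exp[−(E_R−E_S)/(RT)] = (A_R/A_S)·exp[(E_S−E_R)/(RT)].
(E_S−E_R)/(RT) = (48.8−76.4)×10³/(8.314×489) = -27600/4066 = -6.789.
k_R/k_S = (3.35×10^5/5280)·exp(-6.789) = 63.45 × 0.001126 = 0.0715.
Since E_R > E_S, raising the temperature improves selectivity toward R.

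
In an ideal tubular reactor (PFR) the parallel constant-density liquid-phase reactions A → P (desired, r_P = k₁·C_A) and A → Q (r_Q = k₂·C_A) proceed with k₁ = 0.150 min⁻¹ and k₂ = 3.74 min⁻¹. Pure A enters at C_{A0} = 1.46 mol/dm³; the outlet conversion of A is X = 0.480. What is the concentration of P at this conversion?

C_A = C_{A0}(1−X) = 0.7592 mol/dm³.
Both paths are first order in A, so the instantaneous fraction to P is constant: dC_P/d(−C_A) = k₁/(k₁+k₂) = 0.03856.
C_P = 0.03856·(C_{A0}−C_A) = 0.03856×0.7008 = 0.0270 mol/dm³.

0.0270 mol/dm³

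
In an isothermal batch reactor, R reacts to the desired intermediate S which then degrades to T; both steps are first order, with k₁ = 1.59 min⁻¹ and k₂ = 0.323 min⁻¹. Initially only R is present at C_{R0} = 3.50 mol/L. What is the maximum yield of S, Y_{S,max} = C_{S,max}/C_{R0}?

Evaluating C_S at t_opt = ln(k₂/k₁)/(k₂−k₁) gives C_{S,max}/C_{R0} = (k₁/k₂)^[k₂/(k₂−k₁)].
= (1.59/0.323)^(0.323/(0.323−1.59)) = (4.923)^(-0.2549) = 0.6661.

0.666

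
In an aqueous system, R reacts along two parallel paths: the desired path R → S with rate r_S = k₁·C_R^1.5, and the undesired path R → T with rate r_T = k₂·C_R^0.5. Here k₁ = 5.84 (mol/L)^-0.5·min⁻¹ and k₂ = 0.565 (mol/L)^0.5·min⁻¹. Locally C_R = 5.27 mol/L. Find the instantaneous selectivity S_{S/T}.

54.5

S_{S/T} = r_S/r_T = (k₁·C_R^1.5)/(k₂·C_R^0.5) = (k₁/k₂)·C_R.
= (5.84×5.270^1.5) / (0.565×5.270^0.5) = 70.65/1.297 = 54.5.
Since the desired path is higher order in R, keeping C_R high (PFR or concentrated feed) favours S.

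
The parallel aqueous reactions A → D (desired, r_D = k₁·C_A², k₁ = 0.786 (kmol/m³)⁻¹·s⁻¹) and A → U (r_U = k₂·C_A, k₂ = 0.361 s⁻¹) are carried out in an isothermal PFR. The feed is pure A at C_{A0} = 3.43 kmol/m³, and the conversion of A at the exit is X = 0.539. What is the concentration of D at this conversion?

1.55 kmol/m³

C_A = C_{A0}(1−X) = 1.581 kmol/m³.
Along a PFR/batch, dC_U/dC_A = −r_U/(r_D+r_U) = −k₂/(k₂+k₁·C_A).
Integrating from C_{A0} to C_A: C_U = (0.361/0.786)·ln[(0.361+0.786·3.43)/(0.361+0.786·1.58)] = 0.4593·ln(3.057/1.604) = 0.2963 kmol/m³.
Then C_D = (C_{A0}−C_A) − C_U = 1.849 − 0.2963 = 1.553 kmol/m³.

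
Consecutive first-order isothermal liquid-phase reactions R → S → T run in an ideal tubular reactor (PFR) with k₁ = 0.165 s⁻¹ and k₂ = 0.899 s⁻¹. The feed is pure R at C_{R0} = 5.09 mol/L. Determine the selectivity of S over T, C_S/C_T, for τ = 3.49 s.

For first-order series with pure R initially, C_S(τ) = k₁C_{R0}/(k₂−k₁)·(e^(−k₁τ) − e^(−k₂τ)).
e^(−k₁τ) = e^(−0.165×3.49) = e^(−0.5759) = 0.5622; e^(−k₂τ) = e^(−3.138) = 0.04339.
C_S = 0.165×5.09/(0.899−0.165) × (0.5622−0.04339) = 1.144×0.5188 = 0.5937 mol/L.
C_R = C_{R0}e^(−k₁τ) = 2.862 mol/L, so C_T = C_{R0}−C_R−C_S = 1.635 mol/L; C_S/C_T = 0.363.

0.363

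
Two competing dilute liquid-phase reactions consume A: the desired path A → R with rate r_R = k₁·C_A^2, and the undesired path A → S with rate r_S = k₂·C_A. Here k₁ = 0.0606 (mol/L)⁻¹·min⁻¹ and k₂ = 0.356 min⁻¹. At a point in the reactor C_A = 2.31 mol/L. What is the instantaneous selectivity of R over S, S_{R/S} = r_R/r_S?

S_{R/S} = r_R/r_S = (k₁·C_A^2)/(k₂·C_A) = (k₁/k₂)·C_A.
= (0.0606×2.310^2) / (0.356×2.310) = 0.3234/0.8224 = 0.393.

0.393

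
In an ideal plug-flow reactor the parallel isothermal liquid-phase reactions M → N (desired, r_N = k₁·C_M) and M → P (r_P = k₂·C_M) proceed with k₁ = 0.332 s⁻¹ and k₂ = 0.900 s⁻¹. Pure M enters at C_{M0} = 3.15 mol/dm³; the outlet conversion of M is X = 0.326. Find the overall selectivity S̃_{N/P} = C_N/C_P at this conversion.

C_M = C_{M0}(1−X) = 2.123 mol/dm³.
Both paths are first order in M, so the instantaneous fraction to N is constant: dC_N/d(−C_M) = k₁/(k₁+k₂) = 0.2695.
C_N = 0.2695·(C_{M0}−C_M) = 0.2695×1.027 = 0.277 mol/dm³.
C_P = (C_{M0}−C_M)−C_N = 0.7502 mol/dm³; S̃_{N/P} = 0.2767/0.7502 = 0.369.

0.369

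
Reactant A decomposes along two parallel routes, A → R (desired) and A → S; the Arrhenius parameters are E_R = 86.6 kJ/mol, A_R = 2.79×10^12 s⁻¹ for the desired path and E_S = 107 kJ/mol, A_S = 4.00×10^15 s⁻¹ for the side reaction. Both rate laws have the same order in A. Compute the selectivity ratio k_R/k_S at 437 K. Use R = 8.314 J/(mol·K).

k_R/k_S = (A_R/A_S)·exp[−(E_R−E_S)/(RT)] = (A_R/A_S)·exp[(E_S−E_R)/(RT)].
(E_S−E_R)/(RT) = (107−86.6)×10³/(8.314×437) = 20400/3633 = 5.615.
k_R/k_S = (2.79×10^12/4.00×10^15)·exp(5.615) = 6.975×10^-4 × 274.5 = 0.191.
Since E_R < E_S, lowering the temperature improves selectivity toward R.

0.191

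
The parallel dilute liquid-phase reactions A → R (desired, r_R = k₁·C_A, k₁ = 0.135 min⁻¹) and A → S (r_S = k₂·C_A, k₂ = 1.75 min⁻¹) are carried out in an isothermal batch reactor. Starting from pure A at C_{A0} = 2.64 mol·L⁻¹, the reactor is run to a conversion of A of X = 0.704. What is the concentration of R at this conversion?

C_A = C_{A0}(1−X) = 0.7814 mol·L⁻¹.
Both paths are first order in A, so the instantaneous fraction to R is constant: dC_R/d(−C_A) = k₁/(k₁+k₂) = 0.07162.
C_R = 0.07162·(C_{A0}−C_A) = 0.07162×1.859 = 0.133 mol·L⁻¹.

0.133 mol·L⁻¹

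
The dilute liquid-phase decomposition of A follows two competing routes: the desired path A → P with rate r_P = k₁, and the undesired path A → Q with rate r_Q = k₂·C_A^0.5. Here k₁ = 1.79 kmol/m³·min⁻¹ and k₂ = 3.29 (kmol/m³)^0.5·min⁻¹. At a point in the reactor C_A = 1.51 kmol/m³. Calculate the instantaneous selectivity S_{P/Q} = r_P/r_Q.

0.443

S_{P/Q} = r_P/r_Q = (k₁)/(k₂·C_A^0.5) = (k₁/k₂)·C_A^-0.5.
= (1.79) / (3.29×1.510^0.5) = 1.790/4.043 = 0.443.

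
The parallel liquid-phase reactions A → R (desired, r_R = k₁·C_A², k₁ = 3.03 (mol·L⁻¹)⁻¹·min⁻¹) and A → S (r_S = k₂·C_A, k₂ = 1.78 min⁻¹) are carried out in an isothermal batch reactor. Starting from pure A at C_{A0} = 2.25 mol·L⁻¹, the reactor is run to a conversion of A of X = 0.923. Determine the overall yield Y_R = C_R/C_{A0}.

0.579

C_A = C_{A0}(1−X) = 0.1732 mol·L⁻¹.
Along a PFR/batch, dC_S/dC_A = −r_S/(r_R+r_S) = −k₂/(k₂+k₁·C_A).
Integrating from C_{A0} to C_A: C_S = (1.78/3.03)·ln[(1.78+3.03·2.25)/(1.78+3.03·0.173)] = 0.5875·ln(8.598/2.305) = 0.7733 mol·L⁻¹.
Then C_R = (C_{A0}−C_A) − C_S = 2.077 − 0.7733 = 1.303 mol·L⁻¹.
Y_R = C_R/C_{A0} = 1.303/2.25 = 0.579.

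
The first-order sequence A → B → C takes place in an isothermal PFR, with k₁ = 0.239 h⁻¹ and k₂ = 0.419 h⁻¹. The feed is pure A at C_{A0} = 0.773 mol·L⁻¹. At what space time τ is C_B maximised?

3.12 h

For first-order series the maximum of C_B occurs at τ_opt = ln(k₂/k₁)/(k₂−k₁).
= ln(0.419/0.239)/(0.419−0.239) = ln(1.753)/0.1800 = 0.5614/0.1800 = 3.12 h.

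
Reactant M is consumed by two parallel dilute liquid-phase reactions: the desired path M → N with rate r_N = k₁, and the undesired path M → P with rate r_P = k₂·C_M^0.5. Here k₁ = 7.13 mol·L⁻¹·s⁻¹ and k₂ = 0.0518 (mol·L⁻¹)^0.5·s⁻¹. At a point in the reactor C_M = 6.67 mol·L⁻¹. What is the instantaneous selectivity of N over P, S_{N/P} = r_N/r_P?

53.3

S_{N/P} = r_N/r_P = (k₁)/(k₂·C_M^0.5) = (k₁/k₂)·C_M^-0.5.
= (7.13) / (0.0518×6.670^0.5) = 7.130/0.1338 = 53.3.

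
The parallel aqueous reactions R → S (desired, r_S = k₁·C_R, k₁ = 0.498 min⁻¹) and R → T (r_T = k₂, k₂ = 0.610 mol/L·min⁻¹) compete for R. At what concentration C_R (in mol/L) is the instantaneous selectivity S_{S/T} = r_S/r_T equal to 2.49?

3.05 mol/L

S_{S/T} = (k₁/k₂)·C_R ⇒ C_R = S·k₂/k₁.
= 2.49×0.610/0.498 = 3.05 mol/L.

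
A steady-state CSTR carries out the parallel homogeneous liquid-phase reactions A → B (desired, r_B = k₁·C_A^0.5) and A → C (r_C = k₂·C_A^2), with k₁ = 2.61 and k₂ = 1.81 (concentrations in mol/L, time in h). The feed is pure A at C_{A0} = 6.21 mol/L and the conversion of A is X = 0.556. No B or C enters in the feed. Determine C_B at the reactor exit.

0.827 mol/L

Exit C_A = C_{A0}(1−X) = 6.21×0.444 = 2.757 mol/L.
In a CSTR the entire volume is at exit conditions, so r_B = 2.61×2.757^0.5 = 4.334 and r_C = 1.81×2.757^2 = 13.76.
Fraction of consumed A going to B: r_B/(r_B+r_C) = 0.2395.
C_B = 0.2395·C_{A0}·X = 0.2395×6.21×0.556 = 0.827 mol/L.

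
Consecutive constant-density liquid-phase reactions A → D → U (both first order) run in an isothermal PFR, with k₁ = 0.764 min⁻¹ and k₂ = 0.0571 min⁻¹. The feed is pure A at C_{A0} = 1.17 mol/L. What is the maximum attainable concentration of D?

At the optimum, C_{D,max}/C_{A0} = (k₁/k₂)^[k₂/(k₂−k₁)].
= (0.764/0.0571)^(0.0571/(0.0571−0.764)) = (13.38)^(-0.08078) = 0.8110.
C_{D,max} = 0.8110×1.17 = 0.949 mol/L.

0.949 mol/L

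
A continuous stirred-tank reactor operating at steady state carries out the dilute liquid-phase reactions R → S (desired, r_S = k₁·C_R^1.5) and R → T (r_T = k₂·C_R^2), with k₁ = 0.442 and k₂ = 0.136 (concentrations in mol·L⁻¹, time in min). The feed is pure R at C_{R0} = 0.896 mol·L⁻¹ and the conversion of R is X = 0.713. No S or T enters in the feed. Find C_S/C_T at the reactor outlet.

Exit C_R = C_{R0}(1−X) = 0.896×0.287 = 0.2572 mol·L⁻¹.
A CSTR operates uniformly at the exit composition, giving r_S = 0.05764 and r_T = 0.008993 (each k·C_R^n at C_R = 0.2572).
Overall selectivity = C_S/C_T = r_Sτ/(r_Tτ) = r_S/r_T = 6.41.

6.41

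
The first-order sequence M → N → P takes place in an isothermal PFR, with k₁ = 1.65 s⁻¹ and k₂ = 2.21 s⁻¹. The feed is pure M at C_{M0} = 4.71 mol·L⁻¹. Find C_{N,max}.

Evaluating C_N at τ_opt = ln(k₂/k₁)/(k₂−k₁) gives C_{N,max}/C_{M0} = (k₁/k₂)^[k₂/(k₂−k₁)].
= (1.65/2.21)^(2.21/(2.21−1.65)) = (0.7466)^(3.946) = 0.3156.
C_{N,max} = 0.3156×4.71 = 1.49 mol·L⁻¹.

1.49 mol·L⁻¹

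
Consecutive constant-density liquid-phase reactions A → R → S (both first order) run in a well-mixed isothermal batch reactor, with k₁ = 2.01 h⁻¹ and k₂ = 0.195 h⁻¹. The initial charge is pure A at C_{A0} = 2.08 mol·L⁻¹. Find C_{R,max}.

1.62 mol·L⁻¹

Evaluating C_R at t_opt = ln(k₂/k₁)/(k₂−k₁) gives C_{R,max}/C_{A0} = (k₁/k₂)^[k₂/(k₂−k₁)].
= (2.01/0.195)^(0.195/(0.195−2.01)) = (10.31)^(-0.1074) = 0.7783.
C_{R,max} = 0.7783×2.08 = 1.62 mol·L⁻¹.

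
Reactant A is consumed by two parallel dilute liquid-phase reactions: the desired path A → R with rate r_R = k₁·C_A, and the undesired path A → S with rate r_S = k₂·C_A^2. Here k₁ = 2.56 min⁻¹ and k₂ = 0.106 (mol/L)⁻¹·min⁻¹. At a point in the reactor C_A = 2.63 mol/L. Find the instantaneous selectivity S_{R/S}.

S_{R/S} = r_R/r_S = (k₁·C_A)/(k₂·C_A^2) = (k₁/k₂)·C_A⁻¹.
= (2.56×2.630) / (0.106×2.630^2) = 6.733/0.7332 = 9.18.

9.18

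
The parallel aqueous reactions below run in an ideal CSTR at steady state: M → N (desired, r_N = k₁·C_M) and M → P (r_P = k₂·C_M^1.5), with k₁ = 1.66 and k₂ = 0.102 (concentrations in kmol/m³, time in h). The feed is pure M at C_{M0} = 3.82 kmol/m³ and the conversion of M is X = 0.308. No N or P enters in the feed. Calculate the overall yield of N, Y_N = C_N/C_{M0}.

0.280

Exit C_M = C_{M0}(1−X) = 3.82×0.692 = 2.643 kmol/m³.
Rates in a CSTR are evaluated at the outlet concentration: r_N = 1.66×2.643 = 4.388, r_P = 0.102×2.643^1.5 = 0.4384.
Fraction of consumed M going to N: r_N/(r_N+r_P) = 0.9092.
C_N = 0.9092·C_{M0}·X = 0.9092×3.82×0.308 = 1.07 kmol/m³; Y_N = C_N/C_{M0} = 0.280.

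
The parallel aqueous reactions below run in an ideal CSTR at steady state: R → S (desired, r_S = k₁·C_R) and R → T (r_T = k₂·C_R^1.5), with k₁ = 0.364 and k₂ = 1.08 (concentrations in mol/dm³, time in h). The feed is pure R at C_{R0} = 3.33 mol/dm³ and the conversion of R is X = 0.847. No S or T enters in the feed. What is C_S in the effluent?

Exit C_R = C_{R0}(1−X) = 3.33×0.153 = 0.5095 mol/dm³.
A CSTR operates uniformly at the exit composition, giving r_S = 0.1855 and r_T = 0.3928 (each k·C_R^n at C_R = 0.5095).
Fraction of consumed R going to S: r_S/(r_S+r_T) = 0.3207.
C_S = 0.3207·C_{R0}·X = 0.3207×3.33×0.847 = 0.905 mol/dm³.

0.905 mol/dm³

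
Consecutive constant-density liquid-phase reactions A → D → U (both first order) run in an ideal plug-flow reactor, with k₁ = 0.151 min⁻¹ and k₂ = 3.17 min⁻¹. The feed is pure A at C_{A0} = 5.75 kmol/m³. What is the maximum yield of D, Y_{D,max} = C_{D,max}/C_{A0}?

0.0409

Evaluating C_D at τ_opt = ln(k₂/k₁)/(k₂−k₁) gives C_{D,max}/C_{A0} = (k₁/k₂)^[k₂/(k₂−k₁)].
= (0.151/3.17)^(3.17/(3.17−0.151)) = (0.04763)^(1.050) = 0.04091.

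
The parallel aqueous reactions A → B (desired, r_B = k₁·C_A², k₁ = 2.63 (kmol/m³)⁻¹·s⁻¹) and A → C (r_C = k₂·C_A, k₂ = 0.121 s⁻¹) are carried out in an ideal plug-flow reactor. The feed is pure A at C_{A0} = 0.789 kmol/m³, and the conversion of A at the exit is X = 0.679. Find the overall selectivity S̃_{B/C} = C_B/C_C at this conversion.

10.3

C_A = C_{A0}(1−X) = 0.2533 kmol/m³.
Along a PFR/batch, dC_C/dC_A = −r_C/(r_B+r_C) = −k₂/(k₂+k₁·C_A).
Integrating from C_{A0} to C_A: C_C = (0.121/2.63)·ln[(0.121+2.63·0.789)/(0.121+2.63·0.253)] = 0.04601·ln(2.196/0.7871) = 0.04721 kmol/m³.
Then C_B = (C_{A0}−C_A) − C_C = 0.5357 − 0.04721 = 0.4885 kmol/m³.
S̃_{B/C} = C_B/C_C = 0.4885/0.04721 = 10.3.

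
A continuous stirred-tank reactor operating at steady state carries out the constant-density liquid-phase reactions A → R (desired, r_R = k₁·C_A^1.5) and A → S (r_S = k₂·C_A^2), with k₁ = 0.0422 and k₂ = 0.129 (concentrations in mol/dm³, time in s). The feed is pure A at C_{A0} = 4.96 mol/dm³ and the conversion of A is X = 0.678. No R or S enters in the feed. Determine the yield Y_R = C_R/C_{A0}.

0.139

Exit C_A = C_{A0}(1−X) = 4.96×0.322 = 1.597 mol/dm³.
A CSTR operates uniformly at the exit composition, giving r_R = 0.08518 and r_S = 0.3291 (each k·C_A^n at C_A = 1.597).
Fraction of consumed A going to R: r_R/(r_R+r_S) = 0.2056.
C_R = 0.2056·C_{A0}·X = 0.2056×4.96×0.678 = 0.691 mol/dm³; Y_R = C_R/C_{A0} = 0.139.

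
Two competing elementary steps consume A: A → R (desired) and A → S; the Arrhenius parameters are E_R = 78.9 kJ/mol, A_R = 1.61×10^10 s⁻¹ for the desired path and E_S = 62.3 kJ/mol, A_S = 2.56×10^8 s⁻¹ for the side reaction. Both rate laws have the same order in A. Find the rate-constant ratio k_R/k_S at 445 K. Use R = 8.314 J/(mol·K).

With equal orders, S_{R/S} = k_R/k_S = (A_R/A_S)·exp[(E_S−E_R)/(RT)].
(E_S−E_R)/(RT) = (62.3−78.9)×10³/(8.314×445) = -16600/3700 = -4.487.
k_R/k_S = (1.61×10^10/2.56×10^8)·exp(-4.487) = 62.89 × 0.01126 = 0.708.
Since E_R > E_S, raising the temperature improves selectivity toward R.

0.708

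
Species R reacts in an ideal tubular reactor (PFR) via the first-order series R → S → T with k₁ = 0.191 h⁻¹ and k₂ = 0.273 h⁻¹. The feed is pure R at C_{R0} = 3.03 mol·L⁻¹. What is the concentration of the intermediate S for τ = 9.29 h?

For first-order series with pure R initially, C_S(τ) = k₁C_{R0}/(k₂−k₁)·(e^(−k₁τ) − e^(−k₂τ)).
e^(−k₁τ) = e^(−0.191×9.29) = e^(−1.774) = 0.1696; e^(−k₂τ) = e^(−2.536) = 0.07917.
C_S = 0.191×3.03/(0.273−0.191) × (0.1696−0.07917) = 7.058×0.09042 = 0.6381 mol·L⁻¹.

0.638 mol·L⁻¹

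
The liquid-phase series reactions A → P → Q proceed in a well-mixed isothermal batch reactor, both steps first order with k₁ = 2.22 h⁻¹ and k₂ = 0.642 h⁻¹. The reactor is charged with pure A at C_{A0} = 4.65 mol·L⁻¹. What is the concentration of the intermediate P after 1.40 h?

For first-order series with pure A initially, C_P(t) = k₁C_{A0}/(k₂−k₁)·(e^(−k₁t) − e^(−k₂t)).
e^(−k₁t) = e^(−2.22×1.40) = e^(−3.108) = 0.04469; e^(−k₂t) = e^(−0.8988) = 0.4071.
C_P = 2.22×4.65/(0.642−2.22) × (0.04469−0.4071) = (-6.542)×(-0.3624) = 2.371 mol·L⁻¹.

2.37 mol·L⁻¹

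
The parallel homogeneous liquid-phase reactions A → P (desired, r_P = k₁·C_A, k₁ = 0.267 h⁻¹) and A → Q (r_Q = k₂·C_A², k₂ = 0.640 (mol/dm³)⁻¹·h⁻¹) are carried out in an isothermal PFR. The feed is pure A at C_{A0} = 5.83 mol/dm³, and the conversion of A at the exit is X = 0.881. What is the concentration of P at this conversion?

C_A = C_{A0}(1−X) = 0.6938 mol/dm³.
Along a PFR/batch, dC_P/dC_A = −r_P/(r_P+r_Q) = −k₁/(k₁+k₂·C_A).
Integrating from C_{A0} to C_A: C_P = (0.267/0.640)·ln[(0.267+0.640·5.83)/(0.267+0.640·0.694)] = 0.4172·ln(3.998/0.7110) = 0.7204 mol/dm³.

0.720 mol/dm³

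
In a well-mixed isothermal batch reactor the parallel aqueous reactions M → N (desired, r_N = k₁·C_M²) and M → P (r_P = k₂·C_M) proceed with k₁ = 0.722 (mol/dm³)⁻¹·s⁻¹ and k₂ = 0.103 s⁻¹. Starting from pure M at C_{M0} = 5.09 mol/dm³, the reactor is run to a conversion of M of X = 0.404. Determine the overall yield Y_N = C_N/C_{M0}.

0.390

C_M = C_{M0}(1−X) = 3.034 mol/dm³.
Along a PFR/batch, dC_P/dC_M = −r_P/(r_N+r_P) = −k₂/(k₂+k₁·C_M).
Integrating from C_{M0} to C_M: C_P = (0.103/0.722)·ln[(0.103+0.722·5.09)/(0.103+0.722·3.03)] = 0.1427·ln(3.778/2.293) = 0.07122 mol/dm³.
Then C_N = (C_{M0}−C_M) − C_P = 2.056 − 0.07122 = 1.985 mol/dm³.
Y_N = C_N/C_{M0} = 1.985/5.09 = 0.390.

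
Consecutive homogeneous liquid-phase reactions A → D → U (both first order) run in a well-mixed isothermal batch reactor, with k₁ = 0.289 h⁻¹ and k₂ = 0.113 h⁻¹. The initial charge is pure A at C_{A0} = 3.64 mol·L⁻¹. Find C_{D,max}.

1.99 mol·L⁻¹

At the optimum, C_{D,max}/C_{A0} = (k₁/k₂)^[k₂/(k₂−k₁)].
= (0.289/0.113)^(0.113/(0.113−0.289)) = (2.558)^(-0.6420) = 0.5472.
C_{D,max} = 0.5472×3.64 = 1.99 mol·L⁻¹.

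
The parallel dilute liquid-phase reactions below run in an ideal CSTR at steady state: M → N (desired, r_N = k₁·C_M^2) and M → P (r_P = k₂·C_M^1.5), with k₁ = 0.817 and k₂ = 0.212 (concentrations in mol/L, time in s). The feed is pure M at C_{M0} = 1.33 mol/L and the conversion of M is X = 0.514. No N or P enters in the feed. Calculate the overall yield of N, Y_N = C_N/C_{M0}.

0.389

Exit C_M = C_{M0}(1−X) = 1.33×0.486 = 0.6464 mol/L.
Rates in a CSTR are evaluated at the outlet concentration: r_N = 0.817×0.6464^2 = 0.3413, r_P = 0.212×0.6464^1.5 = 0.1102.
Fraction of consumed M going to N: r_N/(r_N+r_P) = 0.7560.
C_N = 0.7560·C_{M0}·X = 0.7560×1.33×0.514 = 0.517 mol/L; Y_N = C_N/C_{M0} = 0.389.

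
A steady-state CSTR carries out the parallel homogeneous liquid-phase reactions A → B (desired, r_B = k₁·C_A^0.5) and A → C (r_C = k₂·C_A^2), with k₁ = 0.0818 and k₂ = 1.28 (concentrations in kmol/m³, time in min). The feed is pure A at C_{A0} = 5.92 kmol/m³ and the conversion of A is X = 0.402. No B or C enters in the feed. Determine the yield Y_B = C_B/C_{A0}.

Exit C_A = C_{A0}(1−X) = 5.92×0.598 = 3.540 kmol/m³.
In a CSTR the entire volume is at exit conditions, so r_B = 0.0818×3.540^0.5 = 0.1539 and r_C = 1.28×3.540^2 = 16.04.
Fraction of consumed A going to B: r_B/(r_B+r_C) = 0.009503.
C_B = 0.009503·C_{A0}·X = 0.009503×5.92×0.402 = 0.0226 kmol/m³; Y_B = C_B/C_{A0} = 0.00382.

0.00382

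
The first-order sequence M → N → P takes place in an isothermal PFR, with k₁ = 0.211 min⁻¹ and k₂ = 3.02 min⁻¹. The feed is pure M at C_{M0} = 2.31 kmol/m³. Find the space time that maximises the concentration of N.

Setting dC_N/dτ = 0 gives τ_opt = ln(k₂/k₁)/(k₂−k₁).
= ln(3.02/0.211)/(3.02−0.211) = ln(14.31)/2.809 = 2.661/2.809 = 0.947 min.

0.947 min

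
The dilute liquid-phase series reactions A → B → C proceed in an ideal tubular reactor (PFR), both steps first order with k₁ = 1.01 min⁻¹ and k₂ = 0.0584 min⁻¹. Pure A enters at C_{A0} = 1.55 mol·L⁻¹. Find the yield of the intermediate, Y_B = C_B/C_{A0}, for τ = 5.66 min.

0.759

Solving the coupled first-order balances gives C_B(τ) = [k₁/(k₂−k₁)]·C_{A0}·(e^(−k₁τ) − e^(−k₂τ)).
e^(−k₁τ) = e^(−1.01×5.66) = e^(−5.717) = 0.003291; e^(−k₂τ) = e^(−0.3305) = 0.7185.
C_B = 1.01×1.55/(0.0584−1.01) × (0.003291−0.7185) = (-1.645)×(-0.7152) = 1.177 mol·L⁻¹.
Y_B = C_B/C_{A0} = 1.177/1.55 = 0.759.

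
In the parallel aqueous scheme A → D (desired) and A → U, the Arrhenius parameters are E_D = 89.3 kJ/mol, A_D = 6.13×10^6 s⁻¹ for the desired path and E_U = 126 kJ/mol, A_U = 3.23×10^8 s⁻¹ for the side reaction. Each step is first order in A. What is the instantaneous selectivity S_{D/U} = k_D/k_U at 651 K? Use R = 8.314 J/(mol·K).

16.7

Since both paths have the same order in A, the concentration cancels and S_{D/U} = k_D/k_U = (A_D/A_U)·exp[(E_U−E_D)/(RT)].
(E_U−E_D)/(RT) = (126−89.3)×10³/(8.314×651) = 36700/5412 = 6.781.
k_D/k_U = (6.13×10^6/3.23×10^8)·exp(6.781) = 0.01898 × 880.7 = 16.7.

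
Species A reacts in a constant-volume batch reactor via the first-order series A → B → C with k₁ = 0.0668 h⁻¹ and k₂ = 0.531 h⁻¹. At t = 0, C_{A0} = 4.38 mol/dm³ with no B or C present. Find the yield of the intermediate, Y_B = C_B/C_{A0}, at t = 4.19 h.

0.0932

Solving the coupled first-order balances gives C_B(t) = [k₁/(k₂−k₁)]·C_{A0}·(e^(−k₁t) − e^(−k₂t)).
e^(−k₁t) = e^(−0.0668×4.19) = e^(−0.2799) = 0.7559; e^(−k₂t) = e^(−2.225) = 0.1081.
C_B = 0.0668×4.38/(0.531−0.0668) × (0.7559−0.1081) = 0.6303×0.6478 = 0.4083 mol/dm³.
Y_B = C_B/C_{A0} = 0.4083/4.38 = 0.0932.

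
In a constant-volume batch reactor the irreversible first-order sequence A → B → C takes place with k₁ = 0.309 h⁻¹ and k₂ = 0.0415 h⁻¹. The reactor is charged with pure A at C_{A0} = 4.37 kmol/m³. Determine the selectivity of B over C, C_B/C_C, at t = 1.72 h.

25.4

For first-order series with pure A initially, C_B(t) = k₁C_{A0}/(k₂−k₁)·(e^(−k₁t) − e^(−k₂t)).
e^(−k₁t) = e^(−0.309×1.72) = e^(−0.5315) = 0.5877; e^(−k₂t) = e^(−0.07138) = 0.9311.
C_B = 0.309×4.37/(0.0415−0.309) × (0.5877−0.9311) = (-5.048)×(-0.3434) = 1.733 kmol/m³.
C_A = C_{A0}e^(−k₁t) = 2.568 kmol/m³, so C_C = C_{A0}−C_A−C_B = 0.06826 kmol/m³; C_B/C_C = 25.4.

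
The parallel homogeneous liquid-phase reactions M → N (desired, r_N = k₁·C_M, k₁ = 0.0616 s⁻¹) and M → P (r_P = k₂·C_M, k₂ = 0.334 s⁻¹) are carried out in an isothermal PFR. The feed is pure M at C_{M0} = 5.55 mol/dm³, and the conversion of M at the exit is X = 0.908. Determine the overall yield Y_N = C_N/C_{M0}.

C_M = C_{M0}(1−X) = 0.5106 mol/dm³.
Both paths are first order in M, so the instantaneous fraction to N is constant: dC_N/d(−C_M) = k₁/(k₁+k₂) = 0.1557.
C_N = 0.1557·(C_{M0}−C_M) = 0.1557×5.039 = 0.785 mol/dm³.
Y_N = C_N/C_{M0} = 0.7847/5.55 = 0.141.

0.141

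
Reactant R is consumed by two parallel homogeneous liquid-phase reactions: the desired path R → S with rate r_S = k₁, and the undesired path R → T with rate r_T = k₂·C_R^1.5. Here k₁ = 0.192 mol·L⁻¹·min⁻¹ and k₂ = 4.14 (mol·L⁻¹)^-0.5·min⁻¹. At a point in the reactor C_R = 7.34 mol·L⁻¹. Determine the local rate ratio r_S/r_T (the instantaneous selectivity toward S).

0.00233

S_{S/T} = r_S/r_T = (k₁)/(k₂·C_R^1.5) = (k₁/k₂)·C_R^-1.5.
= (0.192) / (4.14×7.340^1.5) = 0.1920/82.33 = 0.00233.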